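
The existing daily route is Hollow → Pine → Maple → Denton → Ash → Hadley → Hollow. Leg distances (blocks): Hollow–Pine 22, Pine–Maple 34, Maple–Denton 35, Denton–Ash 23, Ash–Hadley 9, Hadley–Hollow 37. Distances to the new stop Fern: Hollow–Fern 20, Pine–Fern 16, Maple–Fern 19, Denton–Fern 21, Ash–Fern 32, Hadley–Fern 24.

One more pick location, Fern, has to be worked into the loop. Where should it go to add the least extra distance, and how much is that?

+1 blocks — insert Fern between Pine and Maple.

Insertion cost between consecutive stops i–j is d(i,Fern) + d(Fern,j) − d(i,j):
  between Hollow and Pine: 20 + 16 − 22 = 14
  between Pine and Maple: 16 + 19 − 34 = 1
  between Maple and Denton: 19 + 21 − 35 = 5
  between Denton and Ash: 21 + 32 − 23 = 30
  between Ash and Hadley: 32 + 24 − 9 = 47
  between Hadley and Hollow: 24 + 20 − 37 = 7
Cheapest insertion is between Pine and Maple, adding 1.
New total = 160 + 1 = 161.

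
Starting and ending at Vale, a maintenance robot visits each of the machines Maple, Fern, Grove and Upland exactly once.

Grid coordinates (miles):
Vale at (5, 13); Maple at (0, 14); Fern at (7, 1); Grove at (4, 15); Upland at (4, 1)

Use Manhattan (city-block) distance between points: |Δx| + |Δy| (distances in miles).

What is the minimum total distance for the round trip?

Minimum total distance: 42 miles.

There are 12 distinct closed tours to check (reversals are equivalent).
Vale → Maple → Fern → Grove → Upland → Vale: 6+20+17+14+13 = 70
Vale → Maple → Fern → Upland → Grove → Vale: 6+20+3+14+3 = 46
Vale → Maple → Grove → Fern → Upland → Vale: 6+5+17+3+13 = 44
Vale → Maple → Grove → Upland → Fern → Vale: 6+5+14+3+14 = 42
Vale → Maple → Upland → Fern → Grove → Vale: 6+17+3+17+3 = 46
Vale → Maple → Upland → Grove → Fern → Vale: 6+17+14+17+14 = 68
Vale → Fern → Maple → Grove → Upland → Vale: 14+20+5+14+13 = 66
Vale → Fern → Maple → Upland → Grove → Vale: 14+20+17+14+3 = 68
Vale → Fern → Grove → Maple → Upland → Vale: 14+17+5+17+13 = 66
Vale → Fern → Upland → Maple → Grove → Vale: 14+3+17+5+3 = 42
Vale → Grove → Maple → Fern → Upland → Vale: 3+5+20+3+13 = 44
Vale → Grove → Fern → Maple → Upland → Vale: 3+17+20+17+13 = 70
The minimum is 42.
One optimal route: Vale → Maple → Grove → Upland → Fern → Vale (or its reverse).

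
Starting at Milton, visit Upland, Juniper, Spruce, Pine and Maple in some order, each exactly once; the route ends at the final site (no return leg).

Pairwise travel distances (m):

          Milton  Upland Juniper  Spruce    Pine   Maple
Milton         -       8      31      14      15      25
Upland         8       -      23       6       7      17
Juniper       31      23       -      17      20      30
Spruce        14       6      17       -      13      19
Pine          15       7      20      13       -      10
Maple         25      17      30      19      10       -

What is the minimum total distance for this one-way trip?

61 m — the minimum one-way total.

There are 5! = 120 possible orderings.
Milton - Upland - Juniper - Spruce - Pine - Maple: 8+23+17+13+10 = 71
Milton - Upland - Juniper - Spruce - Maple - Pine: 8+23+17+19+10 = 77
Milton - Upland - Juniper - Pine - Spruce - Maple: 8+23+20+13+19 = 83
Milton - Upland - Juniper - Pine - Maple - Spruce: 8+23+20+10+19 = 80
Milton - Upland - Juniper - Maple - Spruce - Pine: 8+23+30+19+13 = 93
Milton - Upland - Juniper - Maple - Pine - Spruce: 8+23+30+10+13 = 84
Milton - Upland - Spruce - Juniper - Pine - Maple: 8+6+17+20+10 = 61
Milton - Upland - Spruce - Juniper - Maple - Pine: 8+6+17+30+10 = 71
Milton - Upland - Spruce - Pine - Juniper - Maple: 8+6+13+20+30 = 77
Milton - Upland - Spruce - Pine - Maple - Juniper: 8+6+13+10+30 = 67
Milton - Upland - Spruce - Maple - Juniper - Pine: 8+6+19+30+20 = 83
Milton - Upland - Spruce - Maple - Pine - Juniper: 8+6+19+10+20 = 63
Milton - Upland - Pine - Juniper - Spruce - Maple: 8+7+20+17+19 = 71
Milton - Upland - Pine - Juniper - Maple - Spruce: 8+7+20+30+19 = 84
… (106 more)
The minimum is 61.
One shortest path: Milton → Upland → Spruce → Juniper → Pine → Maple.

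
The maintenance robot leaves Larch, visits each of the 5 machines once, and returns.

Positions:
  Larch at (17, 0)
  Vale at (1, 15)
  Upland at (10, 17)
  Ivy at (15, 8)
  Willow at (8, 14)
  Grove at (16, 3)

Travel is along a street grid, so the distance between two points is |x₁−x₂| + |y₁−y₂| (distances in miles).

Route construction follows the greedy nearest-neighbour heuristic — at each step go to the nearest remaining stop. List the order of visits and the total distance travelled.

70 miles along Larch → Grove → Ivy → Willow → Upland → Vale → Larch.

Larch → [Grove:4 / Ivy:10 / Willow:23 / Upland:24 / Vale:31] → Grove (4)
Grove → [Ivy:6 / Willow:19 / Upland:20 / Vale:27] → Ivy (6)
Ivy → [Willow:13 / Upland:14 / Vale:21] → Willow (13)
Willow → [Upland:5 / Vale:8] → Upland (5)
Upland → [Vale:11] → Vale (11)
Return Vale→Larch: 31.
Total = 4 + 6 + 13 + 5 + 11 + 31 = 70.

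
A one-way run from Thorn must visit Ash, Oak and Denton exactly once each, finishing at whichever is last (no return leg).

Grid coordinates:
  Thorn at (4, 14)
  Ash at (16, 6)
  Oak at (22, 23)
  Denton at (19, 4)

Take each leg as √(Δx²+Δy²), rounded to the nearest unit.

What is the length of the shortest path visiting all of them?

There are 3! = 6 possible orderings.
Thorn - Ash - Oak - Denton: 14+18+19 = 51
Thorn - Ash - Denton - Oak: 14+4+19 = 37
Thorn - Oak - Ash - Denton: 20+18+4 = 42
Thorn - Oak - Denton - Ash: 20+19+4 = 43
Thorn - Denton - Ash - Oak: 18+4+18 = 40
Thorn - Denton - Oak - Ash: 18+19+18 = 55
The minimum is 37.
One shortest path: Thorn → Ash → Denton → Oak.

Minimum one-way distance = 37.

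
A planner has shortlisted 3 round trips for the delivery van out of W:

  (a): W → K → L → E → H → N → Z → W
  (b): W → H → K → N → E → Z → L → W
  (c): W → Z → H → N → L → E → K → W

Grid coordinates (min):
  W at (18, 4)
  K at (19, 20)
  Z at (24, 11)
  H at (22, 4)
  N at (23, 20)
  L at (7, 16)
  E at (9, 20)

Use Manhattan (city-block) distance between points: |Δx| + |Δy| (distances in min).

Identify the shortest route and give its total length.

(a): 17 + 16 + 6 + 29 + 17 + 10 + 13 = 108
(b): 4 + 19 + 4 + 14 + 24 + 22 + 23 = 110
(c): 13 + 9 + 17 + 20 + 6 + 10 + 17 = 92

92 min — (c) is the shortest.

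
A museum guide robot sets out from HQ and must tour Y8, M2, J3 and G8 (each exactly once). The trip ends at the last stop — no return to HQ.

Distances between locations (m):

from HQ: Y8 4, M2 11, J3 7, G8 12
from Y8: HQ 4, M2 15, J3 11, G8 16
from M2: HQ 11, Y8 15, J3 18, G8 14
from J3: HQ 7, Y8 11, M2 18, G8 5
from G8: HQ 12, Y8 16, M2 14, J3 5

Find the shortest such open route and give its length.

Shortest open route: 34 m.

There are 4! = 24 possible orderings.
HQ → Y8 → M2 → J3 → G8: 4+15+18+5 = 42
HQ → Y8 → M2 → G8 → J3: 4+15+14+5 = 38
HQ → Y8 → J3 → M2 → G8: 4+11+18+14 = 47
HQ → Y8 → J3 → G8 → M2: 4+11+5+14 = 34
HQ → Y8 → G8 → M2 → J3: 4+16+14+18 = 52
HQ → Y8 → G8 → J3 → M2: 4+16+5+18 = 43
HQ → M2 → Y8 → J3 → G8: 11+15+11+5 = 42
HQ → M2 → Y8 → G8 → J3: 11+15+16+5 = 47
HQ → M2 → J3 → Y8 → G8: 11+18+11+16 = 56
HQ → M2 → J3 → G8 → Y8: 11+18+5+16 = 50
HQ → M2 → G8 → Y8 → J3: 11+14+16+11 = 52
HQ → M2 → G8 → J3 → Y8: 11+14+5+11 = 41
HQ → J3 → Y8 → M2 → G8: 7+11+15+14 = 47
HQ → J3 → Y8 → G8 → M2: 7+11+16+14 = 48
… (10 more)
The minimum is 34.
One shortest path: HQ → Y8 → J3 → G8 → M2.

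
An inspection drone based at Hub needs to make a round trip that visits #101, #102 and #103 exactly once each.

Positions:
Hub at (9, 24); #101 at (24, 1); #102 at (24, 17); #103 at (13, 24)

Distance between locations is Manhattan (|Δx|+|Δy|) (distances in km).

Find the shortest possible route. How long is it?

Shortest round trip = 76 km.

Hub - #101 - #102 - #103 - Hub: 38+16+18+4 = 76
Hub - #101 - #103 - #102 - Hub: 38+34+18+22 = 112
Hub - #102 - #101 - #103 - Hub: 22+16+34+4 = 76
The minimum is 76.
One optimal route: Hub → #101 → #102 → #103 → Hub (or its reverse).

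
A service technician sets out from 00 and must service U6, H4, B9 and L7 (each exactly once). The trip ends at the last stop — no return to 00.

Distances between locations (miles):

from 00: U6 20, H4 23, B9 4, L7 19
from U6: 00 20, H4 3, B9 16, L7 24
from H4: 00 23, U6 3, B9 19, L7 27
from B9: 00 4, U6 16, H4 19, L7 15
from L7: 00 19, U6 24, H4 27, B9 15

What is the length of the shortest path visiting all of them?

Minimum one-way distance = 46 miles.

There are 4! = 24 possible orderings.
00 - U6 - H4 - B9 - L7: 20+3+19+15 = 57
00 - U6 - H4 - L7 - B9: 20+3+27+15 = 65
00 - U6 - B9 - H4 - L7: 20+16+19+27 = 82
00 - U6 - B9 - L7 - H4: 20+16+15+27 = 78
00 - U6 - L7 - H4 - B9: 20+24+27+19 = 90
00 - U6 - L7 - B9 - H4: 20+24+15+19 = 78
00 - H4 - U6 - B9 - L7: 23+3+16+15 = 57
00 - H4 - U6 - L7 - B9: 23+3+24+15 = 65
00 - H4 - B9 - U6 - L7: 23+19+16+24 = 82
00 - H4 - B9 - L7 - U6: 23+19+15+24 = 81
00 - H4 - L7 - U6 - B9: 23+27+24+16 = 90
00 - H4 - L7 - B9 - U6: 23+27+15+16 = 81
00 - B9 - U6 - H4 - L7: 4+16+3+27 = 50
00 - B9 - U6 - L7 - H4: 4+16+24+27 = 71
… (10 more)
00 - B9 - L7 - U6 - H4: 4+15+24+3 = 46  ← best
The minimum is 46.
One shortest path: 00 → B9 → L7 → U6 → H4.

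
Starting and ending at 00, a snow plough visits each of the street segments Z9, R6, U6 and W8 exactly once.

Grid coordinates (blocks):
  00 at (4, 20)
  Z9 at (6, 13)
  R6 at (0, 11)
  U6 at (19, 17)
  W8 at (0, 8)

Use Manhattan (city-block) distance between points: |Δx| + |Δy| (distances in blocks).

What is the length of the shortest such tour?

With 4 stops there are 4!/2 = 12 distinct round trips (a route and its reverse cost the same).
00 → Z9 → R6 → U6 → W8 → 00: 9+8+25+28+16 = 86
00 → Z9 → R6 → W8 → U6 → 00: 9+8+3+28+18 = 66
00 → Z9 → U6 → R6 → W8 → 00: 9+17+25+3+16 = 70
00 → Z9 → U6 → W8 → R6 → 00: 9+17+28+3+13 = 70
00 → Z9 → W8 → R6 → U6 → 00: 9+11+3+25+18 = 66
00 → Z9 → W8 → U6 → R6 → 00: 9+11+28+25+13 = 86
00 → R6 → Z9 → U6 → W8 → 00: 13+8+17+28+16 = 82
00 → R6 → Z9 → W8 → U6 → 00: 13+8+11+28+18 = 78
00 → R6 → U6 → Z9 → W8 → 00: 13+25+17+11+16 = 82
00 → R6 → W8 → Z9 → U6 → 00: 13+3+11+17+18 = 62
00 → U6 → Z9 → R6 → W8 → 00: 18+17+8+3+16 = 62
00 → U6 → R6 → Z9 → W8 → 00: 18+25+8+11+16 = 78
The minimum is 62.
One optimal route: 00 → R6 → W8 → Z9 → U6 → 00 (or its reverse).

62 blocks — the shortest possible round trip.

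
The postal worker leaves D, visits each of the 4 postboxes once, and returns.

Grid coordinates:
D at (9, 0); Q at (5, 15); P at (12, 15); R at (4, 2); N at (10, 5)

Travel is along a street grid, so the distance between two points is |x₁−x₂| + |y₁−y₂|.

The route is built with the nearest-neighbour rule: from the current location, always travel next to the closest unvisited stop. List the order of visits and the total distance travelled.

From D: distances to unvisited — N=6, R=7, P=18, Q=19. Nearest is N (6).
From N: distances to unvisited — R=9, P=12, Q=15. Nearest is R (9).
From R: distances to unvisited — Q=14, P=21. Nearest is Q (14).
From Q: distances to unvisited — P=7. Nearest is P (7).
Return P→D: 18.
Total = 6 + 9 + 14 + 7 + 18 = 54.

54 along D → N → R → Q → P → D.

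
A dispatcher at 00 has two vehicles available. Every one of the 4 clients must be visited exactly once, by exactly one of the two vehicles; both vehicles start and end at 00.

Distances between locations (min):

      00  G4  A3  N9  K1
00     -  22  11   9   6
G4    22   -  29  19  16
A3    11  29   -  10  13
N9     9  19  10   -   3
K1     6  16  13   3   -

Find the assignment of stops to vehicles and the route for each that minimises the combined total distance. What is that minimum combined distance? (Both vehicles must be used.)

72 min — the smallest possible combined total.

There are 2^3 − 1 = 7 ways to divide the 4 stops into two non-empty groups. For each, the best each vehicle can do is its own shortest tour through its group:
  {G4} + {A3, N9, K1}: 44 + 30 = 74
  {A3} + {G4, N9, K1}: 22 + 50 = 72
  {G4, A3} + {N9, K1}: 62 + 18 = 80
  {N9} + {G4, A3, K1}: 18 + 62 = 80
  {G4, N9} + {A3, K1}: 50 + 30 = 80
  {A3, N9} + {G4, K1}: 30 + 44 = 74
  … (7 splits in total)
Best: vehicle 1 00 → A3 → 00 = 22; vehicle 2 00 → G4 → N9 → K1 → 00 = 50; combined 72.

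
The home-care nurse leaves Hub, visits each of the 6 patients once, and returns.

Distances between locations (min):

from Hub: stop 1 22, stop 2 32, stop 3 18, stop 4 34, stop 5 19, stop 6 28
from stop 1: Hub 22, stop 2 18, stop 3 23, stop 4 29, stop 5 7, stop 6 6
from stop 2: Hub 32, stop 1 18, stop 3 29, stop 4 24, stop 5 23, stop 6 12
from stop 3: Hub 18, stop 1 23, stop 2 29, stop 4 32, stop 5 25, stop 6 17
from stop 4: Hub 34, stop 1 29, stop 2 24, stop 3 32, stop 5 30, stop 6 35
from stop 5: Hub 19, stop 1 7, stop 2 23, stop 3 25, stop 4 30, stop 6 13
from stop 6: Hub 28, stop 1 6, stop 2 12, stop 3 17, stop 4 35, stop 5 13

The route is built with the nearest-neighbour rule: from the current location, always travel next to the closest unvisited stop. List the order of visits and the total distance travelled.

From Hub: distances to unvisited — stop 3=18, stop 5=19, stop 1=22, stop 6=28, stop 2=32, stop 4=34. Nearest is stop 3 (18).
From stop 3: distances to unvisited — stop 6=17, stop 1=23, stop 5=25, stop 2=29, stop 4=32. Nearest is stop 6 (17).
From stop 6: distances to unvisited — stop 1=6, stop 2=12, stop 5=13, stop 4=35. Nearest is stop 1 (6).
From stop 1: distances to unvisited — stop 5=7, stop 2=18, stop 4=29. Nearest is stop 5 (7).
From stop 5: distances to unvisited — stop 2=23, stop 4=30. Nearest is stop 2 (23).
From stop 2: distances to unvisited — stop 4=24. Nearest is stop 4 (24).
Return stop 4→Hub: 34.
Total = 18 + 17 + 6 + 7 + 23 + 24 + 34 = 129.

129 min along Hub → stop 3 → stop 6 → stop 1 → stop 5 → stop 2 → stop 4 → Hub.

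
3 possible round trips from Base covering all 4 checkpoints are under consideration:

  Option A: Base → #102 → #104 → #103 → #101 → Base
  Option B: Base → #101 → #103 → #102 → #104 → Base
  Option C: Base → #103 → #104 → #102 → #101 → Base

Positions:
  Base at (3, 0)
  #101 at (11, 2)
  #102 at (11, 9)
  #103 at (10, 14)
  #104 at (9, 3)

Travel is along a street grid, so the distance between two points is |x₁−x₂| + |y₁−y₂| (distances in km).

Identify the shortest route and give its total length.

Option A: 17 + 8 + 12 + 13 + 10 = 60
Option B: 10 + 13 + 6 + 8 + 9 = 46
Option C: 21 + 12 + 8 + 7 + 10 = 58

Shortest is Option B, total 46 km.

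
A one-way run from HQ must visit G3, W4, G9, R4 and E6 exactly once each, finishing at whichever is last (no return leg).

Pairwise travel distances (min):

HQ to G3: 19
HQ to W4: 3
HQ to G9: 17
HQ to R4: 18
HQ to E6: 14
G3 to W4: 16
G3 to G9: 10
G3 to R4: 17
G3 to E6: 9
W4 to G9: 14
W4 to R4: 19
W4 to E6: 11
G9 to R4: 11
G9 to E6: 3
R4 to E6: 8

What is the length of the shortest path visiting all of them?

There are 5! = 120 possible orderings.
HQ→G3→W4→G9→R4→E6: 19+16+14+11+8 = 68
HQ→G3→W4→G9→E6→R4: 19+16+14+3+8 = 60
HQ→G3→W4→R4→G9→E6: 19+16+19+11+3 = 68
HQ→G3→W4→R4→E6→G9: 19+16+19+8+3 = 65
HQ→G3→W4→E6→G9→R4: 19+16+11+3+11 = 60
HQ→G3→W4→E6→R4→G9: 19+16+11+8+11 = 65
HQ→G3→G9→W4→R4→E6: 19+10+14+19+8 = 70
HQ→G3→G9→W4→E6→R4: 19+10+14+11+8 = 62
HQ→G3→G9→R4→W4→E6: 19+10+11+19+11 = 70
HQ→G3→G9→R4→E6→W4: 19+10+11+8+11 = 59
HQ→G3→G9→E6→W4→R4: 19+10+3+11+19 = 62
HQ→G3→G9→E6→R4→W4: 19+10+3+8+19 = 59
HQ→G3→R4→W4→G9→E6: 19+17+19+14+3 = 72
HQ→G3→R4→W4→E6→G9: 19+17+19+11+3 = 69
… (106 more)
HQ→W4→G3→G9→E6→R4: 3+16+10+3+8 = 40  ← best
The minimum is 40.
One shortest path: HQ → W4 → G3 → G9 → E6 → R4.

40 min — the minimum one-way total.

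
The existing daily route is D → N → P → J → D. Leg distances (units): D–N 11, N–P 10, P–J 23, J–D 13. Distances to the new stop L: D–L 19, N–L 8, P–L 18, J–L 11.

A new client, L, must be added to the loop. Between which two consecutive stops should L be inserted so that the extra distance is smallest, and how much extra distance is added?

Insertion cost between consecutive stops i–j is d(i,L) + d(L,j) − d(i,j):
  between D and N: 19 + 8 − 11 = 16
  between N and P: 8 + 18 − 10 = 16
  between P and J: 18 + 11 − 23 = 6
  between J and D: 11 + 19 − 13 = 17
Cheapest insertion is between P and J, adding 6.
New total = 57 + 6 = 63.

Minimum extra distance: 6, inserting L between P and J.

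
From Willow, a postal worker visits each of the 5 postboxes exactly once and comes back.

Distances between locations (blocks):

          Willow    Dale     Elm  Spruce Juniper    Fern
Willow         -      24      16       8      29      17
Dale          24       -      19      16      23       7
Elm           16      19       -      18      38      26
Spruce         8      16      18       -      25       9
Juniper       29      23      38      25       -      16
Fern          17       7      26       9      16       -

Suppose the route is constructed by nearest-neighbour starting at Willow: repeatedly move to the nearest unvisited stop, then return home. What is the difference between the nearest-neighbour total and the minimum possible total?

From Willow: Spruce=8, Elm=16, Fern=17, Dale=24, Juniper=29 → choose Spruce (8).
From Spruce: Fern=9, Dale=16, Elm=18, Juniper=25 → choose Fern (9).
From Fern: Dale=7, Juniper=16, Elm=26 → choose Dale (7).
From Dale: Elm=19, Juniper=23 → choose Elm (19).
From Elm: Juniper=38 → choose Juniper (38).
NN route Willow → Spruce → Fern → Dale → Elm → Juniper → Willow costs 110.
Optimal: Willow → Elm → Dale → Juniper → Fern → Spruce → Willow costs 91 (by enumerating all 60 distinct tours).
Excess = 110 − 91 = 19.

19 blocks longer than the optimal tour.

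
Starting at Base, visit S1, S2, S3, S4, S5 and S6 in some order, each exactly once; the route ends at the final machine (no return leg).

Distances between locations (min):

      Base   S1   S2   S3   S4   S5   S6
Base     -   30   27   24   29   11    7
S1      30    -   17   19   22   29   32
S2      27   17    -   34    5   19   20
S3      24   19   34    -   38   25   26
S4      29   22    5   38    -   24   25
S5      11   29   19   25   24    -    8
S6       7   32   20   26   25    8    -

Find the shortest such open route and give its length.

Minimum one-way distance = 80 min.

There are 6! = 720 possible orderings.
Base → S1 → S2 → S3 → S4 → S5 → S6: 30+17+34+38+24+8 = 151
Base → S1 → S2 → S3 → S4 → S6 → S5: 30+17+34+38+25+8 = 152
Base → S1 → S2 → S3 → S5 → S4 → S6: 30+17+34+25+24+25 = 155
Base → S1 → S2 → S3 → S5 → S6 → S4: 30+17+34+25+8+25 = 139
Base → S1 → S2 → S3 → S6 → S4 → S5: 30+17+34+26+25+24 = 156
Base → S1 → S2 → S3 → S6 → S5 → S4: 30+17+34+26+8+24 = 139
Base → S1 → S2 → S4 → S3 → S5 → S6: 30+17+5+38+25+8 = 123
Base → S1 → S2 → S4 → S3 → S6 → S5: 30+17+5+38+26+8 = 124
… (712 more)
Base → S6 → S5 → S2 → S4 → S1 → S3: 7+8+19+5+22+19 = 80  ← best
The minimum is 80.
One shortest path: Base → S6 → S5 → S2 → S4 → S1 → S3.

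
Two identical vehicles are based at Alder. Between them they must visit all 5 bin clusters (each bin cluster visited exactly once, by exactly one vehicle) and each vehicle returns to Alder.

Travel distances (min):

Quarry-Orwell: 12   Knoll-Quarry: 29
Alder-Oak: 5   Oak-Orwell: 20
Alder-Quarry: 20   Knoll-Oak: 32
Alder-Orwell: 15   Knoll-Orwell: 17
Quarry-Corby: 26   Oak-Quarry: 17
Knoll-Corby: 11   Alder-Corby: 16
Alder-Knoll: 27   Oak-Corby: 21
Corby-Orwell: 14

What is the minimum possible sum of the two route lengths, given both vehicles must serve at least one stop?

Minimum combined distance: 86 min.

Try each way of splitting the stops between the two vehicles (each non-empty) and, for each split, find the best tour for each vehicle:
  {Knoll} + {Oak, Quarry, Corby, Orwell}: 54 + 64 = 118
  {Oak} + {Knoll, Quarry, Corby, Orwell}: 10 + 76 = 86
  {Knoll, Oak} + {Quarry, Corby, Orwell}: 64 + 62 = 126
  {Quarry} + {Knoll, Oak, Corby, Orwell}: 40 + 69 = 109
  {Knoll, Quarry} + {Oak, Corby, Orwell}: 76 + 55 = 131
  {Oak, Quarry} + {Knoll, Corby, Orwell}: 42 + 59 = 101
  … (15 splits in total)
Best: vehicle 1 Alder → Oak → Alder = 10; vehicle 2 Alder → Quarry → Orwell → Knoll → Corby → Alder = 76; combined 86.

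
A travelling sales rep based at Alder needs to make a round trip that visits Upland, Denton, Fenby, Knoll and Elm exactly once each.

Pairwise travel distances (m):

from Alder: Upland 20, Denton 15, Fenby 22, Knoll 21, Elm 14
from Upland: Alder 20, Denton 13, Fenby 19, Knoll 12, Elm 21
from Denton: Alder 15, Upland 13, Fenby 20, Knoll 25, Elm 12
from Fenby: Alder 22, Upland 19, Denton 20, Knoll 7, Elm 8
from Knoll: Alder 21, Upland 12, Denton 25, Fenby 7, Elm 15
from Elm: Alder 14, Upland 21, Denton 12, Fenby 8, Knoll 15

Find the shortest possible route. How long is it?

Alder → Upland → Denton → Fenby → Knoll → Elm → Alder: 20+13+20+7+15+14 = 89
Alder → Upland → Denton → Fenby → Elm → Knoll → Alder: 20+13+20+8+15+21 = 97
Alder → Upland → Denton → Knoll → Fenby → Elm → Alder: 20+13+25+7+8+14 = 87
Alder → Upland → Denton → Knoll → Elm → Fenby → Alder: 20+13+25+15+8+22 = 103
Alder → Upland → Denton → Elm → Fenby → Knoll → Alder: 20+13+12+8+7+21 = 81
Alder → Upland → Denton → Elm → Knoll → Fenby → Alder: 20+13+12+15+7+22 = 89
Alder → Upland → Fenby → Denton → Knoll → Elm → Alder: 20+19+20+25+15+14 = 113
Alder → Upland → Fenby → Denton → Elm → Knoll → Alder: 20+19+20+12+15+21 = 107
Alder → Upland → Fenby → Knoll → Denton → Elm → Alder: 20+19+7+25+12+14 = 97
Alder → Upland → Fenby → Knoll → Elm → Denton → Alder: 20+19+7+15+12+15 = 88
Alder → Upland → Fenby → Elm → Denton → Knoll → Alder: 20+19+8+12+25+21 = 105
Alder → Upland → Fenby → Elm → Knoll → Denton → Alder: 20+19+8+15+25+15 = 102
Alder → Upland → Knoll → Denton → Fenby → Elm → Alder: 20+12+25+20+8+14 = 99
Alder → Upland → Knoll → Denton → Elm → Fenby → Alder: 20+12+25+12+8+22 = 99
… (46 more)
Alder → Denton → Upland → Knoll → Fenby → Elm → Alder: 15+13+12+7+8+14 = 69  ← best
The minimum is 69.
One optimal route: Alder → Denton → Upland → Knoll → Fenby → Elm → Alder (or its reverse).

Shortest round trip = 69 m.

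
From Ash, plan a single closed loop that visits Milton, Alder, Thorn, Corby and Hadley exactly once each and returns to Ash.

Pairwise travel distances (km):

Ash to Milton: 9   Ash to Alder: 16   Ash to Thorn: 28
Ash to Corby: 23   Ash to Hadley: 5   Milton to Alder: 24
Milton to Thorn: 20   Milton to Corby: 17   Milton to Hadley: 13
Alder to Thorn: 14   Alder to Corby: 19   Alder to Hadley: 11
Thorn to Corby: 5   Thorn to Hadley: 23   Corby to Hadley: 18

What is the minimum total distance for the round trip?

Ash → Milton → Alder → Thorn → Corby → Hadley → Ash: 9+24+14+5+18+5 = 75
Ash → Milton → Alder → Thorn → Hadley → Corby → Ash: 9+24+14+23+18+23 = 111
Ash → Milton → Alder → Corby → Thorn → Hadley → Ash: 9+24+19+5+23+5 = 85
Ash → Milton → Alder → Corby → Hadley → Thorn → Ash: 9+24+19+18+23+28 = 121
Ash → Milton → Alder → Hadley → Thorn → Corby → Ash: 9+24+11+23+5+23 = 95
Ash → Milton → Alder → Hadley → Corby → Thorn → Ash: 9+24+11+18+5+28 = 95
Ash → Milton → Thorn → Alder → Corby → Hadley → Ash: 9+20+14+19+18+5 = 85
Ash → Milton → Thorn → Alder → Hadley → Corby → Ash: 9+20+14+11+18+23 = 95
Ash → Milton → Thorn → Corby → Alder → Hadley → Ash: 9+20+5+19+11+5 = 69
Ash → Milton → Thorn → Corby → Hadley → Alder → Ash: 9+20+5+18+11+16 = 79
Ash → Milton → Thorn → Hadley → Alder → Corby → Ash: 9+20+23+11+19+23 = 105
Ash → Milton → Thorn → Hadley → Corby → Alder → Ash: 9+20+23+18+19+16 = 105
Ash → Milton → Corby → Alder → Thorn → Hadley → Ash: 9+17+19+14+23+5 = 87
Ash → Milton → Corby → Alder → Hadley → Thorn → Ash: 9+17+19+11+23+28 = 107
… (46 more)
Ash → Milton → Corby → Thorn → Alder → Hadley → Ash: 9+17+5+14+11+5 = 61  ← best
The minimum is 61.
One optimal route: Ash → Milton → Corby → Thorn → Alder → Hadley → Ash (or its reverse).

Minimum total distance: 61 km.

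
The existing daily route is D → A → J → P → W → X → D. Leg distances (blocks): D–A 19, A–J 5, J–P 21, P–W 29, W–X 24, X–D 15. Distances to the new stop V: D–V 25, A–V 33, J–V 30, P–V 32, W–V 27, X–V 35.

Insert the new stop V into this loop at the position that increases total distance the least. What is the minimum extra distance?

+30 blocks — insert V between P and W.

Insertion cost between consecutive stops i–j is d(i,V) + d(V,j) − d(i,j):
  between D and A: 25 + 33 − 19 = 39
  between A and J: 33 + 30 − 5 = 58
  between J and P: 30 + 32 − 21 = 41
  between P and W: 32 + 27 − 29 = 30
  between W and X: 27 + 35 − 24 = 38
  between X and D: 35 + 25 − 15 = 45
Cheapest insertion is between P and W, adding 30.
New total = 113 + 30 = 143.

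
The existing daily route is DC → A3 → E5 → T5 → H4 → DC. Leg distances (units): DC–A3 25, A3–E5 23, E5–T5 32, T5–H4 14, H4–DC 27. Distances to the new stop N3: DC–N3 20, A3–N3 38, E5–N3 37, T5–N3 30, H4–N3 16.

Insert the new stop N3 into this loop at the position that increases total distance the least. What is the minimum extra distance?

Insertion cost between consecutive stops i–j is d(i,N3) + d(N3,j) − d(i,j):
  between DC and A3: 20 + 38 − 25 = 33
  between A3 and E5: 38 + 37 − 23 = 52
  between E5 and T5: 37 + 30 − 32 = 35
  between T5 and H4: 30 + 16 − 14 = 32
  between H4 and DC: 16 + 20 − 27 = 9
Cheapest insertion is between H4 and DC, adding 9.
New total = 121 + 9 = 130.

Adding 9 by placing N3 on the H4–DC leg.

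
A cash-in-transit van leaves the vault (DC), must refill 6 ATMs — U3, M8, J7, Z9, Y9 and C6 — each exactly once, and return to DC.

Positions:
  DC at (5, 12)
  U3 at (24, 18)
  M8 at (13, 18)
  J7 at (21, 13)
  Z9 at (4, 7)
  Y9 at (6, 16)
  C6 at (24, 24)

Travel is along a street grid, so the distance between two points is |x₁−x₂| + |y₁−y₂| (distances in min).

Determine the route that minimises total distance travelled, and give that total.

Shortest round trip = 74 min.

DC→U3→M8→J7→Z9→Y9→C6→DC: 25+11+13+23+11+26+31 = 140
DC→U3→M8→J7→Z9→C6→Y9→DC: 25+11+13+23+37+26+5 = 140
DC→U3→M8→J7→Y9→Z9→C6→DC: 25+11+13+18+11+37+31 = 146
DC→U3→M8→J7→Y9→C6→Z9→DC: 25+11+13+18+26+37+6 = 136
DC→U3→M8→J7→C6→Z9→Y9→DC: 25+11+13+14+37+11+5 = 116
DC→U3→M8→J7→C6→Y9→Z9→DC: 25+11+13+14+26+11+6 = 106
DC→U3→M8→Z9→J7→Y9→C6→DC: 25+11+20+23+18+26+31 = 154
DC→U3→M8→Z9→J7→C6→Y9→DC: 25+11+20+23+14+26+5 = 124
… (352 more)
DC→J7→U3→C6→M8→Y9→Z9→DC: 17+8+6+17+9+11+6 = 74  ← best
The minimum is 74.
One optimal route: DC → J7 → U3 → C6 → M8 → Y9 → Z9 → DC (or its reverse).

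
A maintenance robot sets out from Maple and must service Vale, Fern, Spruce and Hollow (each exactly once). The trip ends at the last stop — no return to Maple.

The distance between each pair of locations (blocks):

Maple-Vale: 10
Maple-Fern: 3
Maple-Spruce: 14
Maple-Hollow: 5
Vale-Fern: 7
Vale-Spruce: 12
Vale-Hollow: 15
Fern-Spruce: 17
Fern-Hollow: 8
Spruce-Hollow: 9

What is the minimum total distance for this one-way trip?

There are 4! = 24 possible orderings.
Maple → Vale → Fern → Spruce → Hollow: 10+7+17+9 = 43
Maple → Vale → Fern → Hollow → Spruce: 10+7+8+9 = 34
Maple → Vale → Spruce → Fern → Hollow: 10+12+17+8 = 47
Maple → Vale → Spruce → Hollow → Fern: 10+12+9+8 = 39
Maple → Vale → Hollow → Fern → Spruce: 10+15+8+17 = 50
Maple → Vale → Hollow → Spruce → Fern: 10+15+9+17 = 51
Maple → Fern → Vale → Spruce → Hollow: 3+7+12+9 = 31
Maple → Fern → Vale → Hollow → Spruce: 3+7+15+9 = 34
Maple → Fern → Spruce → Vale → Hollow: 3+17+12+15 = 47
Maple → Fern → Spruce → Hollow → Vale: 3+17+9+15 = 44
Maple → Fern → Hollow → Vale → Spruce: 3+8+15+12 = 38
Maple → Fern → Hollow → Spruce → Vale: 3+8+9+12 = 32
Maple → Spruce → Vale → Fern → Hollow: 14+12+7+8 = 41
Maple → Spruce → Vale → Hollow → Fern: 14+12+15+8 = 49
… (10 more)
The minimum is 31.
One shortest path: Maple → Fern → Vale → Spruce → Hollow.

31 blocks — the minimum one-way total.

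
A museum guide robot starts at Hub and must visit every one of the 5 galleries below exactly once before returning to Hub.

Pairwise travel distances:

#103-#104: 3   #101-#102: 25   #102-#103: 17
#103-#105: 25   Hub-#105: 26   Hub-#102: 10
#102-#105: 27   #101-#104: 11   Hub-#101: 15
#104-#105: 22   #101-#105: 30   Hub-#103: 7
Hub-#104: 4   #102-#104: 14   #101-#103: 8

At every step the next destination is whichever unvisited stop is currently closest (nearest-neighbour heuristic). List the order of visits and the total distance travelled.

Hub → [#104:4 / #103:7 / #102:10 / #101:15 / #105:26] → #104 (4)
#104 → [#103:3 / #101:11 / #102:14 / #105:22] → #103 (3)
#103 → [#101:8 / #102:17 / #105:25] → #101 (8)
#101 → [#102:25 / #105:30] → #102 (25)
#102 → [#105:27] → #105 (27)
Return #105→Hub: 26.
Total = 4 + 3 + 8 + 25 + 27 + 26 = 93.

Total distance 93 via the nearest-neighbour route Hub → #104 → #103 → #101 → #102 → #105 → Hub.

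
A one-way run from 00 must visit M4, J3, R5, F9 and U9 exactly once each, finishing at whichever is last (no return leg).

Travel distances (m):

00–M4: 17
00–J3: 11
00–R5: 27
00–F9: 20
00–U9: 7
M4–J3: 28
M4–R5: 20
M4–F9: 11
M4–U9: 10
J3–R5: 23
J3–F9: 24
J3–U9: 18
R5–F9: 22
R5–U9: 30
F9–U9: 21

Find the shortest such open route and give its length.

There are 5! = 120 possible orderings.
00 - M4 - J3 - R5 - F9 - U9: 17+28+23+22+21 = 111
00 - M4 - J3 - R5 - U9 - F9: 17+28+23+30+21 = 119
00 - M4 - J3 - F9 - R5 - U9: 17+28+24+22+30 = 121
00 - M4 - J3 - F9 - U9 - R5: 17+28+24+21+30 = 120
00 - M4 - J3 - U9 - R5 - F9: 17+28+18+30+22 = 115
00 - M4 - J3 - U9 - F9 - R5: 17+28+18+21+22 = 106
00 - M4 - R5 - J3 - F9 - U9: 17+20+23+24+21 = 105
00 - M4 - R5 - J3 - U9 - F9: 17+20+23+18+21 = 99
00 - M4 - R5 - F9 - J3 - U9: 17+20+22+24+18 = 101
00 - M4 - R5 - F9 - U9 - J3: 17+20+22+21+18 = 98
00 - M4 - R5 - U9 - J3 - F9: 17+20+30+18+24 = 109
00 - M4 - R5 - U9 - F9 - J3: 17+20+30+21+24 = 112
00 - M4 - F9 - J3 - R5 - U9: 17+11+24+23+30 = 105
00 - M4 - F9 - J3 - U9 - R5: 17+11+24+18+30 = 100
… (106 more)
00 - J3 - U9 - M4 - F9 - R5: 11+18+10+11+22 = 72  ← best
The minimum is 72.
One shortest path: 00 → J3 → U9 → M4 → F9 → R5.

Minimum one-way distance = 72 m.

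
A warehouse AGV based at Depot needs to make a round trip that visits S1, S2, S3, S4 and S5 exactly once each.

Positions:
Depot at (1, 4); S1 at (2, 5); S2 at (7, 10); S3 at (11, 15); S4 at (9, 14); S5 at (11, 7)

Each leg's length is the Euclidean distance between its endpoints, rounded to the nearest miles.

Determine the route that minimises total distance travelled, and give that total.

Minimum total distance: 32 miles.

Depot→S1→S2→S3→S4→S5→Depot: 1+7+6+2+7+10 = 33
Depot→S1→S2→S3→S5→S4→Depot: 1+7+6+8+7+13 = 42
Depot→S1→S2→S4→S3→S5→Depot: 1+7+4+2+8+10 = 32
Depot→S1→S2→S4→S5→S3→Depot: 1+7+4+7+8+15 = 42
Depot→S1→S2→S5→S3→S4→Depot: 1+7+5+8+2+13 = 36
Depot→S1→S2→S5→S4→S3→Depot: 1+7+5+7+2+15 = 37
Depot→S1→S3→S2→S4→S5→Depot: 1+13+6+4+7+10 = 41
Depot→S1→S3→S2→S5→S4→Depot: 1+13+6+5+7+13 = 45
Depot→S1→S3→S4→S2→S5→Depot: 1+13+2+4+5+10 = 35
Depot→S1→S3→S4→S5→S2→Depot: 1+13+2+7+5+8 = 36
Depot→S1→S3→S5→S2→S4→Depot: 1+13+8+5+4+13 = 44
Depot→S1→S3→S5→S4→S2→Depot: 1+13+8+7+4+8 = 41
Depot→S1→S4→S2→S3→S5→Depot: 1+11+4+6+8+10 = 40
Depot→S1→S4→S2→S5→S3→Depot: 1+11+4+5+8+15 = 44
… (46 more)
The minimum is 32.
One optimal route: Depot → S1 → S2 → S4 → S3 → S5 → Depot (or its reverse).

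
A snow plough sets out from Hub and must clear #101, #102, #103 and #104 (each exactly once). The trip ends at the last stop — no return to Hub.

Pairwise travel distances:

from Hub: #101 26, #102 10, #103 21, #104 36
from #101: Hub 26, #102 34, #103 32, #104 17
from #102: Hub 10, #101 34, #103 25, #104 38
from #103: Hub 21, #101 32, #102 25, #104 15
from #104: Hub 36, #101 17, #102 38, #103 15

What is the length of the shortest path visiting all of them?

There are 4! = 24 possible orderings.
Hub → #101 → #102 → #103 → #104: 26+34+25+15 = 100
Hub → #101 → #102 → #104 → #103: 26+34+38+15 = 113
Hub → #101 → #103 → #102 → #104: 26+32+25+38 = 121
Hub → #101 → #103 → #104 → #102: 26+32+15+38 = 111
Hub → #101 → #104 → #102 → #103: 26+17+38+25 = 106
Hub → #101 → #104 → #103 → #102: 26+17+15+25 = 83
Hub → #102 → #101 → #103 → #104: 10+34+32+15 = 91
Hub → #102 → #101 → #104 → #103: 10+34+17+15 = 76
Hub → #102 → #103 → #101 → #104: 10+25+32+17 = 84
Hub → #102 → #103 → #104 → #101: 10+25+15+17 = 67
Hub → #102 → #104 → #101 → #103: 10+38+17+32 = 97
Hub → #102 → #104 → #103 → #101: 10+38+15+32 = 95
Hub → #103 → #101 → #102 → #104: 21+32+34+38 = 125
Hub → #103 → #101 → #104 → #102: 21+32+17+38 = 108
… (10 more)
The minimum is 67.
One shortest path: Hub → #102 → #103 → #104 → #101.

Minimum one-way distance = 67.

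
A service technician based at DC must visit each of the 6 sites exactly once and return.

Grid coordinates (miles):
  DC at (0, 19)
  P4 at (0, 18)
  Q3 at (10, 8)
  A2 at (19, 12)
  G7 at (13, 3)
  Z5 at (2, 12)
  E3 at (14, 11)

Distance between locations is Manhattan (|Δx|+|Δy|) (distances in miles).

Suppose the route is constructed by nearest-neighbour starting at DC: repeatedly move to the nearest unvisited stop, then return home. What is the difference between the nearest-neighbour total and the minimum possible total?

The nearest-neighbour route is 8 miles longer than optimal.

From DC: P4=1, Z5=9, Q3=21, E3=22, A2=26, G7=29 → choose P4 (1).
From P4: Z5=8, Q3=20, E3=21, A2=25, G7=28 → choose Z5 (8).
From Z5: Q3=12, E3=13, A2=17, G7=20 → choose Q3 (12).
From Q3: E3=7, G7=8, A2=13 → choose E3 (7).
From E3: A2=6, G7=9 → choose A2 (6).
From A2: G7=15 → choose G7 (15).
NN route DC → P4 → Z5 → Q3 → E3 → A2 → G7 → DC costs 78.
Optimal: DC → P4 → Q3 → G7 → E3 → A2 → Z5 → DC costs 70 (by enumerating all 360 distinct tours).
Excess = 78 − 70 = 8.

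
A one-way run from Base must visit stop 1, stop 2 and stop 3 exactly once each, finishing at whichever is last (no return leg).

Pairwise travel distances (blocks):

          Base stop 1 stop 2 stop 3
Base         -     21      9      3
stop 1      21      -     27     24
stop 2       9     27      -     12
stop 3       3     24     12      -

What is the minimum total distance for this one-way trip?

42 blocks — the minimum one-way total.

There are 3! = 6 possible orderings.
Base→stop 1→stop 2→stop 3: 21+27+12 = 60
Base→stop 1→stop 3→stop 2: 21+24+12 = 57
Base→stop 2→stop 1→stop 3: 9+27+24 = 60
Base→stop 2→stop 3→stop 1: 9+12+24 = 45
Base→stop 3→stop 1→stop 2: 3+24+27 = 54
Base→stop 3→stop 2→stop 1: 3+12+27 = 42
The minimum is 42.
One shortest path: Base → stop 3 → stop 2 → stop 1.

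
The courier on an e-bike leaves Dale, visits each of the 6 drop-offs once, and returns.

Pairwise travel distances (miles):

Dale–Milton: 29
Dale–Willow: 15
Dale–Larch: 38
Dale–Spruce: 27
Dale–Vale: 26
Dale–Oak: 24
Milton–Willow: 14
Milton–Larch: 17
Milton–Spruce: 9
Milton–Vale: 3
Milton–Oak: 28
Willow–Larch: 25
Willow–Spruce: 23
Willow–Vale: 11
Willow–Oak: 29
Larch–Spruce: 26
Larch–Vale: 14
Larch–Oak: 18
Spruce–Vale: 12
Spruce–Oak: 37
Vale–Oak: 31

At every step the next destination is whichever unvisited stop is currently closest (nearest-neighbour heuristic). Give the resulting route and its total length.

Dale → [Willow:15 / Oak:24 / Vale:26 / Spruce:27 / Milton:29 / Larch:38] → Willow (15)
Willow → [Vale:11 / Milton:14 / Spruce:23 / Larch:25 / Oak:29] → Vale (11)
Vale → [Milton:3 / Spruce:12 / Larch:14 / Oak:31] → Milton (3)
Milton → [Spruce:9 / Larch:17 / Oak:28] → Spruce (9)
Spruce → [Larch:26 / Oak:37] → Larch (26)
Larch → [Oak:18] → Oak (18)
Return Oak→Dale: 24.
Total = 15 + 11 + 3 + 9 + 26 + 18 + 24 = 106.

Nearest-neighbour total = 106 miles; route Dale → Willow → Vale → Milton → Spruce → Larch → Oak → Dale.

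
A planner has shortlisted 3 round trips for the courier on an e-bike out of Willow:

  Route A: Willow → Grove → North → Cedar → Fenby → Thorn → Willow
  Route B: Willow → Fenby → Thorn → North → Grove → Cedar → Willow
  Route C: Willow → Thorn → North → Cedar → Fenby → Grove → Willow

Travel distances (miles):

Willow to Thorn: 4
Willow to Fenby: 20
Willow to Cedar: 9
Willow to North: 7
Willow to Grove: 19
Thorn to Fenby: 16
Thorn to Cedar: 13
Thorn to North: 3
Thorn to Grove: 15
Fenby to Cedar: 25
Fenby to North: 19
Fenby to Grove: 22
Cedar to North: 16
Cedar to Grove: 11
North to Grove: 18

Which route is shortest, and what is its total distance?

Route A: 19 + 18 + 16 + 25 + 16 + 4 = 98
Route B: 20 + 16 + 3 + 18 + 11 + 9 = 77
Route C: 4 + 3 + 16 + 25 + 22 + 19 = 89

Shortest is Route B, total 77 miles.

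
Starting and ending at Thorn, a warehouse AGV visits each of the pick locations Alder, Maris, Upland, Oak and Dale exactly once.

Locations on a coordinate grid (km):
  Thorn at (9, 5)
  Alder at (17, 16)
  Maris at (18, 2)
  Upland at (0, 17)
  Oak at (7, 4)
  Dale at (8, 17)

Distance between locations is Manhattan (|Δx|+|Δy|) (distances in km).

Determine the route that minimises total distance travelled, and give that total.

68 km — the shortest possible round trip.

There are 60 distinct closed tours to check (reversals are equivalent).
Thorn→Alder→Maris→Upland→Oak→Dale→Thorn: 19+15+33+20+14+13 = 114
Thorn→Alder→Maris→Upland→Dale→Oak→Thorn: 19+15+33+8+14+3 = 92
Thorn→Alder→Maris→Oak→Upland→Dale→Thorn: 19+15+13+20+8+13 = 88
Thorn→Alder→Maris→Oak→Dale→Upland→Thorn: 19+15+13+14+8+21 = 90
Thorn→Alder→Maris→Dale→Upland→Oak→Thorn: 19+15+25+8+20+3 = 90
Thorn→Alder→Maris→Dale→Oak→Upland→Thorn: 19+15+25+14+20+21 = 114
Thorn→Alder→Upland→Maris→Oak→Dale→Thorn: 19+18+33+13+14+13 = 110
Thorn→Alder→Upland→Maris→Dale→Oak→Thorn: 19+18+33+25+14+3 = 112
Thorn→Alder→Upland→Oak→Maris→Dale→Thorn: 19+18+20+13+25+13 = 108
Thorn→Alder→Upland→Oak→Dale→Maris→Thorn: 19+18+20+14+25+12 = 108
Thorn→Alder→Upland→Dale→Maris→Oak→Thorn: 19+18+8+25+13+3 = 86
Thorn→Alder→Upland→Dale→Oak→Maris→Thorn: 19+18+8+14+13+12 = 84
Thorn→Alder→Oak→Maris→Upland→Dale→Thorn: 19+22+13+33+8+13 = 108
Thorn→Alder→Oak→Maris→Dale→Upland→Thorn: 19+22+13+25+8+21 = 108
… (46 more)
Thorn→Maris→Alder→Dale→Upland→Oak→Thorn: 12+15+10+8+20+3 = 68  ← best
The minimum is 68.
One optimal route: Thorn → Maris → Alder → Dale → Upland → Oak → Thorn (or its reverse).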